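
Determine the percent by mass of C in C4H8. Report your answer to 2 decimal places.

85.63%

Molar mass = 4(12.01) + 8(1.008) = 56.104 g/mol
Mass of C per mole = 4 × 12.01 = 48.040 g
% C = 48.040 / 56.104 × 100 = 85.63%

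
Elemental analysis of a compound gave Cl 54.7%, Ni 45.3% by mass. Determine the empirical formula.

Assume 100 g: 54.7 g Cl, 45.3 g Ni.
Moles — Cl: 54.7 / 35.45 = 1.543 mol; Ni: 45.3 / 58.69 = 0.7719 mol
Ratios (÷ 0.7719): Cl 1.999, Ni 1.000
≈ 2:1 → Cl2Ni

Cl2Ni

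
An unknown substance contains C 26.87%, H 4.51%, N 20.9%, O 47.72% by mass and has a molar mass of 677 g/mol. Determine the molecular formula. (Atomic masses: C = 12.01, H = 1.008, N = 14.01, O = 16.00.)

Assume 100 g: 26.87 g C, 4.51 g H, 20.9 g N, 47.72 g O.
n(C) = 26.87/12.01 = 2.237, n(H) = 4.51/1.008 = 4.474, n(N) = 20.9/14.01 = 1.492, n(O) = 47.72/16.00 = 2.982
Divide by the smallest (1.492 mol N): C 1.500, H 2.999, N 1.000, O 1.999
×2: C 3.00, H 6.00, N 2.00, O 4.00 → C3H6N2O4
Empirical-formula mass = 134.10 g/mol
n = 677 / 134.10 = 5.05 ≈ 5
Molecular formula = (C3H6N2O4)×5 = C15H30N10O20

C15H30N10O20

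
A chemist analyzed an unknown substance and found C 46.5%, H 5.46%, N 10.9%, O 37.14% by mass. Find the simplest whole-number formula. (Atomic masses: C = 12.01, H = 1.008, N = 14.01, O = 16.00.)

C5H7NO3

Assume 100 g: 46.5 g C, 5.46 g H, 10.9 g N, 37.14 g O.
C: 46.5 g ÷ 12.01 g/mol = 3.872 mol
H: 5.46 g ÷ 1.008 g/mol = 5.417 mol
N: 10.9 g ÷ 14.01 g/mol = 0.778 mol
O: 37.14 g ÷ 16.00 g/mol = 2.321 mol
Smallest is N at 0.778 mol; normalising gives C 4.976, H 6.962, N 1.000, O 2.984
→ C5H7NO3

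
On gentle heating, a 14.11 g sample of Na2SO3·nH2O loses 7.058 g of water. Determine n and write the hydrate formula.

Mass of anhydrous Na2SO3 = 14.11 − 7.058 = 7.052 g
mol H2O = 7.058 / 18.02 = 0.3917
Molar mass of Na2SO3 = 126.05 g/mol → mol Na2SO3 = 7.052 / 126.05 = 0.05595
n = 0.3917 / 0.05595 = 7.00 ≈ 7 → Na2SO3·7H2O

Na2SO3·7H2O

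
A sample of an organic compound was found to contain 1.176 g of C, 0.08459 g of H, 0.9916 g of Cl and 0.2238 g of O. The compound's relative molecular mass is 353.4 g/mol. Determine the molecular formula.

Moles — C: 1.176 / 12.01 = 0.09792 mol; H: 0.08459 / 1.008 = 0.08392 mol; Cl: 0.9916 / 35.45 = 0.02797 mol; O: 0.2238 / 16.00 = 0.01399 mol
Smallest is O at 0.01399 mol; normalising gives C 7.000, H 6.000, Cl 2.000, O 1.000
Ratio ≈ 7:6:2:1, so the empirical formula is C7H6Cl2O
Empirical-formula mass = 177.02 g/mol
n = 353.4 / 177.02 = 2.00 ≈ 2
Molecular formula = (C7H6Cl2O)×2 = C14H12Cl4O2

C14H12Cl4O2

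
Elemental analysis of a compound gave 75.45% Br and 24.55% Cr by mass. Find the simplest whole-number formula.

Assume 100 g: 75.45 g Br, 24.55 g Cr.
Moles — Br: 75.45 / 79.90 = 0.9443 mol; Cr: 24.55 / 52.00 = 0.4721 mol
Ratios (÷ 0.4721): Br 2.000, Cr 1.000
Ratio ≈ 2:1, so the empirical formula is Br2Cr

Br2Cr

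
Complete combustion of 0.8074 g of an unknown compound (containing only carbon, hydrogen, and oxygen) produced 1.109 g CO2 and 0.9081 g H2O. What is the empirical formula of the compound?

mol C = 1.109 / 44.01 = 0.02520; mass C = 0.02520 × 12.01 = 0.3026 g
mol H = 2 × (0.9081 / 18.02) = 0.1008; mass H = 0.1008 × 1.008 = 0.1016 g
mass O = 0.8074 − (0.4042) = 0.4032 g → mol O = 0.02520
Ratios (÷ 0.0252): C 1.000, H 4.000, O 1.000
Ratio ≈ 1:4:1, so the empirical formula is CH4O

CH4O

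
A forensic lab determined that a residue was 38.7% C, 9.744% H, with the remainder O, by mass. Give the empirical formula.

CH3O

Assume 100 g: 38.7 g C, 9.744 g H, 51.556 g O.
n(C) = 38.7/12.01 = 3.222, n(H) = 9.744/1.008 = 9.667, n(O) = 51.556/16.00 = 3.222
Smallest is O at 3.222 mol; normalising gives C 1.000, H 3.000, O 1.000
≈ 1:3:1 → CH3O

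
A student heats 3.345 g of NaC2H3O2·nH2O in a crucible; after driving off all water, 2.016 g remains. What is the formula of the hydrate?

NaC2H3O2·3H2O

Mass of water lost = 3.345 − 2.016 = 1.329 g → 1.329 / 18.02 = 0.07375 mol H2O
Molar mass of NaC2H3O2 = 82.03 g/mol → mol NaC2H3O2 = 2.016 / 82.03 = 0.02458
n = 0.07375 / 0.02458 = 3.00 ≈ 3 → NaC2H3O2·3H2O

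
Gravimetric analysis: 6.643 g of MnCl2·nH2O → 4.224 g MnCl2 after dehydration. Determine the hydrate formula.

MnCl2·4H2O

Mass of water lost = 6.643 − 4.224 = 2.419 g → 2.419 / 18.02 = 0.1342 mol H2O
Molar mass of MnCl2 = 125.84 g/mol → mol MnCl2 = 4.224 / 125.84 = 0.03357
n = 0.1342 / 0.03357 = 4.00 ≈ 4 → MnCl2·4H2O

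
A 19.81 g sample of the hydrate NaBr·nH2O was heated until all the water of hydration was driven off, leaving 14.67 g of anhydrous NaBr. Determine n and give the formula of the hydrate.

NaBr·2H2O

Mass of water lost = 19.81 − 14.67 = 5.14 g → 5.14 / 18.02 = 0.2852 mol H2O
Molar mass of NaBr = 102.89 g/mol → mol NaBr = 14.67 / 102.89 = 0.1426
n = 0.2852 / 0.1426 = 2.00 ≈ 2 → NaBr·2H2O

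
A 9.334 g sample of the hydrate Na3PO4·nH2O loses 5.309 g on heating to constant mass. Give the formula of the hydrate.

Na3PO4·12H2O

Mass of anhydrous Na3PO4 = 9.334 − 5.309 = 4.025 g
mol H2O = 5.309 / 18.02 = 0.2946
Molar mass of Na3PO4 = 163.94 g/mol → mol Na3PO4 = 4.025 / 163.94 = 0.02455
n = 0.2946 / 0.02455 = 12.00 ≈ 12 → Na3PO4·12H2O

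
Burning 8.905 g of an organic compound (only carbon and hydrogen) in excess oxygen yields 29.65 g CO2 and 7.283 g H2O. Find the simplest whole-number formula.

C5H6

mol C = 29.65 / 44.01 = 0.6737; mass C = 0.6737 × 12.01 = 8.091 g
mol H = 2 × (7.283 / 18.02) = 0.8083; mass H = 0.8083 × 1.008 = 0.8148 g
Ratios (÷ 0.6737): C 1.000, H 1.200
Multiply by 5: C 5.00, H 6.00 → C5H6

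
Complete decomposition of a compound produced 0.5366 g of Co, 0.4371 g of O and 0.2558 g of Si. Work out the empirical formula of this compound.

CoO3Si

n(Co) = 0.5366/58.93 = 0.009106, n(O) = 0.4371/16.00 = 0.02732, n(Si) = 0.2558/28.09 = 0.009106
Smallest is Co at 0.009106 mol; normalising gives Co 1.000, O 3.000, Si 1.000
≈ 1:3:1 → CoO3Si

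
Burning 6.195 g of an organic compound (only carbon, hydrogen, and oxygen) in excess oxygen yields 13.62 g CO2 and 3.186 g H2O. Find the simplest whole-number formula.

mol C = 13.62 / 44.01 = 0.3095; mass C = 0.3095 × 12.01 = 3.717 g
mol H = 2 × (3.186 / 18.02) = 0.3536; mass H = 0.3536 × 1.008 = 0.3564 g
mass O = 6.195 − (4.073) = 2.122 g → mol O = 0.1326
Divide by the smallest (0.1326 mol O): C 2.334, H 2.667, O 1.000
Scaling by 3: C 7.00, H 8.00, O 3.00 → C7H8O3

C7H8O3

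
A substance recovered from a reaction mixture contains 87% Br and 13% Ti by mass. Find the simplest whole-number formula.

Br4Ti

Assume 100 g: 87 g Br, 13 g Ti.
Moles — Br: 87 / 79.90 = 1.089 mol; Ti: 13 / 47.87 = 0.2716 mol
Smallest is Ti at 0.2716 mol; normalising gives Br 4.010, Ti 1.000
≈ 4:1 → Br4Ti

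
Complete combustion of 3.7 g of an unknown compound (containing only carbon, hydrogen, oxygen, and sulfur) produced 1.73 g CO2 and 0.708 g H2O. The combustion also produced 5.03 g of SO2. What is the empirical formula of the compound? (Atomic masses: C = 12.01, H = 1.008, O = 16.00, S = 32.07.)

CH2OS2

mol C = 1.73 / 44.01 = 0.03931; mass C = 0.03931 × 12.01 = 0.4721 g
mol H = 2 × (0.708 / 18.02) = 0.07858; mass H = 0.07858 × 1.008 = 0.07921 g
mol S = 5.03 / 64.07 = 0.07851; mass S = 2.518 g
mass O = 3.7 − (3.069) = 0.6309 g → mol O = 0.03943
Ratios (÷ 0.03931): C 1.000, H 1.999, O 1.003, S 1.997
→ CH2OS2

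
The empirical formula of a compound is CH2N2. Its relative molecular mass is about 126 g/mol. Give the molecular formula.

C3H6N6

Empirical-formula mass = 42.05 g/mol
n = 126 / 42.05 = 3.00 ≈ 3
Molecular formula = (CH2N2)3 = C3H6N6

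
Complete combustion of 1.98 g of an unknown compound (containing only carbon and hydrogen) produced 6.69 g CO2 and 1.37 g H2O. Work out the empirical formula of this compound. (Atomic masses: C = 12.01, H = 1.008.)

CH

mol C = 6.69 / 44.01 = 0.1520; mass C = 0.1520 × 12.01 = 1.826 g
mol H = 2 × (1.37 / 18.02) = 0.1521; mass H = 0.1521 × 1.008 = 0.1533 g
Divide by the smallest (0.152 mol C): C 1.000, H 1.000
→ CH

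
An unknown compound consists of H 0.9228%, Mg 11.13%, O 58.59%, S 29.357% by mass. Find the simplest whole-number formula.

Assume 100 g: 0.9228 g H, 11.13 g Mg, 58.59 g O, 29.357 g S.
H: 0.9228 g ÷ 1.008 g/mol = 0.9155 mol
Mg: 11.13 g ÷ 24.31 g/mol = 0.4578 mol
O: 58.59 g ÷ 16.00 g/mol = 3.662 mol
S: 29.357 g ÷ 32.07 g/mol = 0.9154 mol
Divide by the smallest (0.4578 mol Mg): H 2.000, Mg 1.000, O 7.998, S 1.999
≈ 2:1:8:2 → H2MgO8S2

H2MgO8S2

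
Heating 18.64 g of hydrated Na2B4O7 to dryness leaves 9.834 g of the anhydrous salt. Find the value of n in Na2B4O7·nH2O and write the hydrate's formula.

Na2B4O7·10H2O

Mass of water lost = 18.64 − 9.834 = 8.806 g → 8.806 / 18.02 = 0.4887 mol H2O
Molar mass of Na2B4O7 = 201.22 g/mol → mol Na2B4O7 = 9.834 / 201.22 = 0.04887
n = 0.4887 / 0.04887 = 10.00 ≈ 10 → Na2B4O7·10H2O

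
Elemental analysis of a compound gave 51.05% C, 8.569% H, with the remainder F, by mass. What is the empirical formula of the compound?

C2H4F

Assume 100 g: 51.05 g C, 8.569 g H, 40.381 g F.
Moles — C: 51.05 / 12.01 = 4.251 mol; H: 8.569 / 1.008 = 8.501 mol; F: 40.381 / 19.00 = 2.125 mol
Ratios (÷ 2.125): C 2.000, H 4.000, F 1.000
Ratio ≈ 2:4:1, so the empirical formula is C2H4F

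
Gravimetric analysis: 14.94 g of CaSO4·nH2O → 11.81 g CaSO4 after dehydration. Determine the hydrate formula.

Mass of water lost = 14.94 − 11.81 = 3.13 g → 3.13 / 18.02 = 0.1737 mol H2O
Molar mass of CaSO4 = 136.15 g/mol → mol CaSO4 = 11.81 / 136.15 = 0.08674
n = 0.1737 / 0.08674 = 2.00 ≈ 2 → CaSO4·2H2O

CaSO4·2H2O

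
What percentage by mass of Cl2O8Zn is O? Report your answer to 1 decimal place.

48.4%

Molar mass = 2(35.45) + 8(16.00) + 1(65.38) = 264.280 g/mol
Mass of O per mole = 8 × 16.00 = 128.000 g
% O = 128.000 / 264.280 × 100 = 48.4%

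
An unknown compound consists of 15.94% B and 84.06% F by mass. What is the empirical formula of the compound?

Assume 100 g: 15.94 g B, 84.06 g F.
B: 15.94 g ÷ 10.81 g/mol = 1.475 mol
F: 84.06 g ÷ 19.00 g/mol = 4.424 mol
Smallest is B at 1.475 mol; normalising gives B 1.000, F 3.000
≈ 1:3 → BF3

BF3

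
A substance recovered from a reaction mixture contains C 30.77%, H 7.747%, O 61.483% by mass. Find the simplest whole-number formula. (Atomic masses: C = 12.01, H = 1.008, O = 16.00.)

Assume 100 g: 30.77 g C, 7.747 g H, 61.483 g O.
C: 30.77 g ÷ 12.01 g/mol = 2.562 mol
H: 7.747 g ÷ 1.008 g/mol = 7.686 mol
O: 61.483 g ÷ 16.00 g/mol = 3.843 mol
Ratios (÷ 2.562): C 1.000, H 3.000, O 1.500
Multiply by 2: C 2.00, H 6.00, O 3.00 → C2H6O3

C2H6O3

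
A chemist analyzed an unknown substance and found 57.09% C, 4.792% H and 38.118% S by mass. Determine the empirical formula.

C4H4S

Assume 100 g: 57.09 g C, 4.792 g H, 38.118 g S.
n(C) = 57.09/12.01 = 4.754, n(H) = 4.792/1.008 = 4.754, n(S) = 38.118/32.07 = 1.189
Divide by the smallest (1.189 mol S): C 3.999, H 4.000, S 1.000
→ C4H4S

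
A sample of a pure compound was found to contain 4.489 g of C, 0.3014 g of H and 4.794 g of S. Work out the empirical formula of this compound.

C5H4S2

C: 4.489 g ÷ 12.01 g/mol = 0.3738 mol
H: 0.3014 g ÷ 1.008 g/mol = 0.299 mol
S: 4.794 g ÷ 32.07 g/mol = 0.1495 mol
Ratios (÷ 0.1495): C 2.500, H 2.000, S 1.000
Scaling by 2: C 5.00, H 4.00, S 2.00 → C5H4S2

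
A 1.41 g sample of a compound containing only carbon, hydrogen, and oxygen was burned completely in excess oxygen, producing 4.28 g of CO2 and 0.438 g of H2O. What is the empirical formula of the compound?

C8H4O

mol C = 4.28 / 44.01 = 0.09725; mass C = 0.09725 × 12.01 = 1.168 g
mol H = 2 × (0.438 / 18.02) = 0.04861; mass H = 0.04861 × 1.008 = 0.04900 g
mass O = 1.41 − (1.217) = 0.1930 g → mol O = 0.01206
Ratios (÷ 0.01206): C 8.061, H 4.030, O 1.000
≈ 8:4:1 → C8H4O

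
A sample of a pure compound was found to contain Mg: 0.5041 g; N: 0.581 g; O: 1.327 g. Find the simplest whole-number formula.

MgN2O4

n(Mg) = 0.5041/24.31 = 0.02074, n(N) = 0.581/14.01 = 0.04147, n(O) = 1.327/16.00 = 0.08294
Smallest is Mg at 0.02074 mol; normalising gives Mg 1.000, N 2.000, O 4.000
Ratio ≈ 1:2:4, so the empirical formula is MgN2O4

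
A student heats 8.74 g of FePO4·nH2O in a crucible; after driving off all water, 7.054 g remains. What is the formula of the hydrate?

Mass of water lost = 8.74 − 7.054 = 1.686 g → 1.686 / 18.02 = 0.09356 mol H2O
Molar mass of FePO4 = 150.82 g/mol → mol FePO4 = 7.054 / 150.82 = 0.04677
n = 0.09356 / 0.04677 = 2.00 ≈ 2 → FePO4·2H2O

FePO4·2H2O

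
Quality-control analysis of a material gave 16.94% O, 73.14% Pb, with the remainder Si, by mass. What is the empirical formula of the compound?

O3PbSi

Assume 100 g: 16.94 g O, 73.14 g Pb, 9.92 g Si.
Moles — O: 16.94 / 16.00 = 1.059 mol; Pb: 73.14 / 207.2 = 0.353 mol; Si: 9.92 / 28.09 = 0.3532 mol
Divide by the smallest (0.353 mol Pb): O 2.999, Pb 1.000, Si 1.000
≈ 3:1:1 → O3PbSi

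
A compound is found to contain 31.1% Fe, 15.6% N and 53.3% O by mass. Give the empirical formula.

FeN2O6

Assume 100 g: 31.1 g Fe, 15.6 g N, 53.3 g O.
n(Fe) = 31.1/55.85 = 0.5568, n(N) = 15.6/14.01 = 1.113, n(O) = 53.3/16.00 = 3.331
Divide by the smallest (0.5568 mol Fe): Fe 1.000, N 2.000, O 5.982
≈ 1:2:6 → FeN2O6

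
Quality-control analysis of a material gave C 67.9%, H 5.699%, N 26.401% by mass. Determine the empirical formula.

Assume 100 g: 67.9 g C, 5.699 g H, 26.401 g N.
n(C) = 67.9/12.01 = 5.654, n(H) = 5.699/1.008 = 5.654, n(N) = 26.401/14.01 = 1.884
Ratios (÷ 1.884): C 3.000, H 3.000, N 1.000
Ratio ≈ 3:3:1, so the empirical formula is C3H3N

C3H3N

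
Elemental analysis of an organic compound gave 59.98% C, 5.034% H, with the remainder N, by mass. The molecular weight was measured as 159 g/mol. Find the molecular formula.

Assume 100 g: 59.98 g C, 5.034 g H, 34.986 g N.
n(C) = 59.98/12.01 = 4.994, n(H) = 5.034/1.008 = 4.994, n(N) = 34.986/14.01 = 2.497
Ratios (÷ 2.497): C 2.000, H 2.000, N 1.000
Ratio ≈ 2:2:1, so the empirical formula is C2H2N
Empirical-formula mass = 40.05 g/mol
n = 159 / 40.05 = 3.97 ≈ 4
Molecular formula = (C2H2N)×4 = C8H8N4

C8H8N4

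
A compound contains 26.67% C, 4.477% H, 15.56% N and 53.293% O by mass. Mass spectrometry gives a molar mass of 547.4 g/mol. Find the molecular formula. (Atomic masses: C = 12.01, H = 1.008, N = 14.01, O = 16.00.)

C12H24N6O18

Assume 100 g: 26.67 g C, 4.477 g H, 15.56 g N, 53.293 g O.
C: 26.67 g ÷ 12.01 g/mol = 2.221 mol
H: 4.477 g ÷ 1.008 g/mol = 4.441 mol
N: 15.56 g ÷ 14.01 g/mol = 1.111 mol
O: 53.293 g ÷ 16.00 g/mol = 3.331 mol
Ratios (÷ 1.111): C 1.999, H 3.999, N 1.000, O 2.999
≈ 2:4:1:3 → C2H4NO3
Empirical-formula mass = 90.06 g/mol
n = 547.4 / 90.06 = 6.08 ≈ 6
Molecular formula = (C2H4NO3)×6 = C12H24N6O18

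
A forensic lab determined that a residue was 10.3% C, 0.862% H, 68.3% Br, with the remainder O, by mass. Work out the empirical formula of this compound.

Assume 100 g: 10.3 g C, 0.862 g H, 68.3 g Br, 20.54 g O.
Moles — C: 10.3 / 12.01 = 0.8576 mol; H: 0.862 / 1.008 = 0.8552 mol; Br: 68.3 / 79.90 = 0.8548 mol; O: 20.54 / 16.00 = 1.284 mol
Smallest is Br at 0.8548 mol; normalising gives C 1.003, H 1.000, Br 1.000, O 1.502
Scaling by 2: C 2.01, H 2.00, Br 2.00, O 3.00 → C2H2Br2O3

C2H2Br2O3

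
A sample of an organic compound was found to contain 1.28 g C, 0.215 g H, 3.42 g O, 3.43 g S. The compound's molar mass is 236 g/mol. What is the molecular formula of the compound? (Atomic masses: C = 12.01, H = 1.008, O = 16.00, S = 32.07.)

C3H6O6S3

Moles — C: 1.28 / 12.01 = 0.1066 mol; H: 0.215 / 1.008 = 0.2133 mol; O: 3.42 / 16.00 = 0.2137 mol; S: 3.43 / 32.07 = 0.107 mol
Smallest is C at 0.1066 mol; normalising gives C 1.000, H 2.001, O 2.006, S 1.004
Ratio ≈ 1:2:2:1, so the empirical formula is CH2O2S
Empirical-formula mass = 78.10 g/mol
n = 236 / 78.10 = 3.02 ≈ 3
Molecular formula = (CH2O2S)×3 = C3H6O6S3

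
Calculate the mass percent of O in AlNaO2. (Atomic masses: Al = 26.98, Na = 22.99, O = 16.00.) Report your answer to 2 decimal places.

Molar mass = 1(26.98) + 1(22.99) + 2(16.00) = 81.970 g/mol
Mass of O per mole = 2 × 16.00 = 32.000 g
% O = 32.000 / 81.970 × 100 = 39.04%

39.04%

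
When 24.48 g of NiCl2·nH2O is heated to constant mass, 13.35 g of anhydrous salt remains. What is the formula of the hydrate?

NiCl2·6H2O

Mass of water lost = 24.48 − 13.35 = 11.13 g → 11.13 / 18.02 = 0.6176 mol H2O
Molar mass of NiCl2 = 129.59 g/mol → mol NiCl2 = 13.35 / 129.59 = 0.103
n = 0.6176 / 0.103 = 6.00 ≈ 6 → NiCl2·6H2O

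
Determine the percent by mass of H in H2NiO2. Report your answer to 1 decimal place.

2.2%

Molar mass = 2(1.008) + 1(58.69) + 2(16.00) = 92.706 g/mol
Mass of H per mole = 2 × 1.008 = 2.016 g
% H = 2.016 / 92.706 × 100 = 2.2%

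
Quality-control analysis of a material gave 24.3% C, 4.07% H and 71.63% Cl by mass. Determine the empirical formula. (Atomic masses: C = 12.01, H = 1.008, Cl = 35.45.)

Assume 100 g: 24.3 g C, 4.07 g H, 71.63 g Cl.
n(C) = 24.3/12.01 = 2.023, n(H) = 4.07/1.008 = 4.038, n(Cl) = 71.63/35.45 = 2.021
Divide by the smallest (2.021 mol Cl): C 1.001, H 1.998, Cl 1.000
Ratio ≈ 1:2:1, so the empirical formula is CH2Cl

CH2Cl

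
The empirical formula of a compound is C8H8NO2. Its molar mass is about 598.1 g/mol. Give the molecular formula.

C32H32N4O8

Empirical-formula mass = 150.15 g/mol
n = 598.1 / 150.15 = 3.98 ≈ 4
Molecular formula = (C8H8NO2)4 = C32H32N4O8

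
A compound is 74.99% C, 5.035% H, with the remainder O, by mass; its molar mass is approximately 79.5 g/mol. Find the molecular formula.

C5H4O

Assume 100 g: 74.99 g C, 5.035 g H, 19.975 g O.
n(C) = 74.99/12.01 = 6.244, n(H) = 5.035/1.008 = 4.995, n(O) = 19.975/16.00 = 1.248
Smallest is O at 1.248 mol; normalising gives C 5.001, H 4.001, O 1.000
≈ 5:4:1 → C5H4O
Empirical-formula mass = 80.08 g/mol
n = 79.5 / 80.08 = 0.99 ≈ 1
Molecular formula = empirical formula = C5H4O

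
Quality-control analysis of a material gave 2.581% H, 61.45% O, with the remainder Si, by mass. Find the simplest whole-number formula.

Assume 100 g: 2.581 g H, 61.45 g O, 35.969 g Si.
H: 2.581 g ÷ 1.008 g/mol = 2.561 mol
O: 61.45 g ÷ 16.00 g/mol = 3.841 mol
Si: 35.969 g ÷ 28.09 g/mol = 1.28 mol
Divide by the smallest (1.28 mol Si): H 2.000, O 2.999, Si 1.000
Ratio ≈ 2:3:1, so the empirical formula is H2O3Si

H2O3Si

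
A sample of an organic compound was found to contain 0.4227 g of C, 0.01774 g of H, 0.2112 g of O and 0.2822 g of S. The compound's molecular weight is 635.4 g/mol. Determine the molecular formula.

C: 0.4227 g ÷ 12.01 g/mol = 0.0352 mol
H: 0.01774 g ÷ 1.008 g/mol = 0.0176 mol
O: 0.2112 g ÷ 16.00 g/mol = 0.0132 mol
S: 0.2822 g ÷ 32.07 g/mol = 0.0088 mol
Ratios (÷ 0.0088): C 4.000, H 2.000, O 1.500, S 1.000
Multiply by 2: C 8.00, H 4.00, O 3.00, S 2.00 → C8H4O3S2
Empirical-formula mass = 212.25 g/mol
n = 635.4 / 212.25 = 2.99 ≈ 3
Molecular formula = (C8H4O3S2)×3 = C24H12O9S6

C24H12O9S6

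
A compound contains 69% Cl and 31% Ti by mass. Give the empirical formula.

Cl3Ti

Assume 100 g: 69 g Cl, 31 g Ti.
Cl: 69 g ÷ 35.45 g/mol = 1.946 mol
Ti: 31 g ÷ 47.87 g/mol = 0.6476 mol
Ratios (÷ 0.6476): Cl 3.006, Ti 1.000
→ Cl3Ti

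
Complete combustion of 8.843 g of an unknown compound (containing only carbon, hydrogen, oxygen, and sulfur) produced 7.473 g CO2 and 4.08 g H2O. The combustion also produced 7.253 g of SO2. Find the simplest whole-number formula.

C3H8O3S2

mol C = 7.473 / 44.01 = 0.1698; mass C = 0.1698 × 12.01 = 2.039 g
mol H = 2 × (4.08 / 18.02) = 0.4528; mass H = 0.4528 × 1.008 = 0.4565 g
mol S = 7.253 / 64.07 = 0.1132; mass S = 3.630 g
mass O = 8.843 − (6.126) = 2.717 g → mol O = 0.1698
Smallest is S at 0.1132 mol; normalising gives C 1.500, H 4.000, O 1.500, S 1.000
×2: C 3.00, H 8.00, O 3.00, S 2.00 → C3H8O3S2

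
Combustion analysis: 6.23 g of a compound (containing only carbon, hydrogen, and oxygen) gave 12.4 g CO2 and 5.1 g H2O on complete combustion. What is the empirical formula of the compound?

mol C = 12.4 / 44.01 = 0.2818; mass C = 0.2818 × 12.01 = 3.384 g
mol H = 2 × (5.1 / 18.02) = 0.5660; mass H = 0.5660 × 1.008 = 0.5706 g
mass O = 6.23 − (3.954) = 2.276 g → mol O = 0.1422
Smallest is O at 0.1422 mol; normalising gives C 1.981, H 3.980, O 1.000
→ C2H4O

C2H4O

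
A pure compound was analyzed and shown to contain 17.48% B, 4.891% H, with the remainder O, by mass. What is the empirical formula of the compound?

Assume 100 g: 17.48 g B, 4.891 g H, 77.629 g O.
n(B) = 17.48/10.81 = 1.617, n(H) = 4.891/1.008 = 4.852, n(O) = 77.629/16.00 = 4.852
Smallest is B at 1.617 mol; normalising gives B 1.000, H 3.001, O 3.000
Ratio ≈ 1:3:3, so the empirical formula is BH3O3

BH3O3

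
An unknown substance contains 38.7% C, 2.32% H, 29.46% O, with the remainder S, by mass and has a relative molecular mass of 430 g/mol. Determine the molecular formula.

C14H10O8S4

Assume 100 g: 38.7 g C, 2.32 g H, 29.46 g O, 29.52 g S.
n(C) = 38.7/12.01 = 3.222, n(H) = 2.32/1.008 = 2.302, n(O) = 29.46/16.00 = 1.841, n(S) = 29.52/32.07 = 0.9205
Divide by the smallest (0.9205 mol S): C 3.501, H 2.500, O 2.000, S 1.000
Scaling by 2: C 7.00, H 5.00, O 4.00, S 2.00 → C7H5O4S2
Empirical-formula mass = 217.25 g/mol
n = 430 / 217.25 = 1.98 ≈ 2
Molecular formula = (C7H5O4S2)×2 = C14H10O8S4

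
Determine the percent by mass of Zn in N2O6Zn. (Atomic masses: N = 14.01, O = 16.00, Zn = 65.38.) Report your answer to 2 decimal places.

Molar mass = 2(14.01) + 6(16.00) + 1(65.38) = 189.400 g/mol
Mass of Zn per mole = 1 × 65.38 = 65.380 g
% Zn = 65.380 / 189.400 × 100 = 34.52%

34.52%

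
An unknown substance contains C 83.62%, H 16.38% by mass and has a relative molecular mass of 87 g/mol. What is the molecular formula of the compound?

Assume 100 g: 83.62 g C, 16.38 g H.
C: 83.62 g ÷ 12.01 g/mol = 6.963 mol
H: 16.38 g ÷ 1.008 g/mol = 16.25 mol
Divide by the smallest (6.963 mol C): C 1.000, H 2.334
×3: C 3.00, H 7.00 → C3H7
Empirical-formula mass = 43.09 g/mol
n = 87 / 43.09 = 2.02 ≈ 2
Molecular formula = (C3H7)×2 = C6H14

C6H14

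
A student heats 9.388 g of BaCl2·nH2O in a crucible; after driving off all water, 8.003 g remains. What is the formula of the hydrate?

BaCl2·2H2O

Mass of water lost = 9.388 − 8.003 = 1.385 g → 1.385 / 18.02 = 0.07686 mol H2O
Molar mass of BaCl2 = 208.23 g/mol → mol BaCl2 = 8.003 / 208.23 = 0.03843
n = 0.07686 / 0.03843 = 2.00 ≈ 2 → BaCl2·2H2O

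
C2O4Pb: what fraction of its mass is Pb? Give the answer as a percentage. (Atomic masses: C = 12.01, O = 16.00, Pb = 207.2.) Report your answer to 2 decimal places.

Molar mass = 2(12.01) + 4(16.00) + 1(207.2) = 295.220 g/mol
Mass of Pb per mole = 1 × 207.2 = 207.200 g
% Pb = 207.200 / 295.220 × 100 = 70.18%

70.18%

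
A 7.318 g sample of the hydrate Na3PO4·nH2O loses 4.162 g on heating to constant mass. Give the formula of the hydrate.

Na3PO4·12H2O

Mass of anhydrous Na3PO4 = 7.318 − 4.162 = 3.156 g
mol H2O = 4.162 / 18.02 = 0.231
Molar mass of Na3PO4 = 163.94 g/mol → mol Na3PO4 = 3.156 / 163.94 = 0.01925
n = 0.231 / 0.01925 = 12.00 ≈ 12 → Na3PO4·12H2O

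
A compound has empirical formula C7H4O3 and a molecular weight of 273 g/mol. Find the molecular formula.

C14H8O6

Empirical-formula mass = 136.10 g/mol
n = 273 / 136.10 = 2.01 ≈ 2
Molecular formula = (C7H4O3)2 = C14H8O6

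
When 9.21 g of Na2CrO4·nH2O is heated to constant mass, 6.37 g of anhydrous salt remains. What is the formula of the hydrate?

Na2CrO4·4H2O

Mass of water lost = 9.21 − 6.37 = 2.84 g → 2.84 / 18.02 = 0.1576 mol H2O
Molar mass of Na2CrO4 = 161.98 g/mol → mol Na2CrO4 = 6.37 / 161.98 = 0.03933
n = 0.1576 / 0.03933 = 4.01 ≈ 4 → Na2CrO4·4H2O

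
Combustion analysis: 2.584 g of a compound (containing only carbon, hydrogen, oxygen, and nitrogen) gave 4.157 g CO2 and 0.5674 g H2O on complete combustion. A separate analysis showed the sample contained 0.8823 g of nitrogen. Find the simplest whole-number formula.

mol C = 4.157 / 44.01 = 0.09446; mass C = 0.09446 × 12.01 = 1.134 g
mol H = 2 × (0.5674 / 18.02) = 0.06297; mass H = 0.06297 × 1.008 = 0.06348 g
mol N = 0.8823 / 14.01 = 0.06298
mass O = 2.584 − (2.080) = 0.5038 g → mol O = 0.03149
Divide by the smallest (0.03149 mol O): C 3.000, H 2.000, N 2.000, O 1.000
Ratio ≈ 3:2:2:1, so the empirical formula is C3H2N2O

C3H2N2O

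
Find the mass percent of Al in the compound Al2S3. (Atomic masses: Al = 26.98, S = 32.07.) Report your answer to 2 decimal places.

Molar mass = 2(26.98) + 3(32.07) = 150.170 g/mol
Mass of Al per mole = 2 × 26.98 = 53.960 g
% Al = 53.960 / 150.170 × 100 = 35.93%

35.93%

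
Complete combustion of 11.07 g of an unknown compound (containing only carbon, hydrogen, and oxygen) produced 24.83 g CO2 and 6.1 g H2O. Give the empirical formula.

C5H6O2

mol C = 24.83 / 44.01 = 0.5642; mass C = 0.5642 × 12.01 = 6.776 g
mol H = 2 × (6.1 / 18.02) = 0.6770; mass H = 0.6770 × 1.008 = 0.6824 g
mass O = 11.07 − (7.458) = 3.612 g → mol O = 0.2257
Ratios (÷ 0.2257): C 2.499, H 2.999, O 1.000
Scaling by 2: C 5.00, H 6.00, O 2.00 → C5H6O2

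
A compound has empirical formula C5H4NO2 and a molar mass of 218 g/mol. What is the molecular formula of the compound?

Empirical-formula mass = 110.09 g/mol
n = 218 / 110.09 = 1.98 ≈ 2
Molecular formula = (C5H4NO2)2 = C10H8N2O4

C10H8N2O4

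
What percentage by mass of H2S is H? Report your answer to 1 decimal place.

5.9%

Molar mass = 2(1.008) + 1(32.07) = 34.086 g/mol
Mass of H per mole = 2 × 1.008 = 2.016 g
% H = 2.016 / 34.086 × 100 = 5.9%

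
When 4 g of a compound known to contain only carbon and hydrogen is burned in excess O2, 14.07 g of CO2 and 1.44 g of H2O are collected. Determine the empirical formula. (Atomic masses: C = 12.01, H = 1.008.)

mol C = 14.07 / 44.01 = 0.3197; mass C = 0.3197 × 12.01 = 3.840 g
mol H = 2 × (1.44 / 18.02) = 0.1598; mass H = 0.1598 × 1.008 = 0.1611 g
Smallest is H at 0.1598 mol; normalising gives C 2.000, H 1.000
Ratio ≈ 2:1, so the empirical formula is C2H

C2H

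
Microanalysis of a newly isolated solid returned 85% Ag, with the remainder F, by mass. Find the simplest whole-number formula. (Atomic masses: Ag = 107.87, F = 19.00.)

Assume 100 g: 85 g Ag, 15 g F.
Moles — Ag: 85 / 107.87 = 0.788 mol; F: 15 / 19.00 = 0.7895 mol
Smallest is Ag at 0.788 mol; normalising gives Ag 1.000, F 1.002
→ AgF

AgF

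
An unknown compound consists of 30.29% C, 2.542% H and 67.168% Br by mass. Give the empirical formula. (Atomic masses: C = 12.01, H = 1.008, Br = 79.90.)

Assume 100 g: 30.29 g C, 2.542 g H, 67.168 g Br.
n(C) = 30.29/12.01 = 2.522, n(H) = 2.542/1.008 = 2.522, n(Br) = 67.168/79.90 = 0.8407
Smallest is Br at 0.8407 mol; normalising gives C 3.000, H 3.000, Br 1.000
Ratio ≈ 3:3:1, so the empirical formula is C3H3Br

C3H3Br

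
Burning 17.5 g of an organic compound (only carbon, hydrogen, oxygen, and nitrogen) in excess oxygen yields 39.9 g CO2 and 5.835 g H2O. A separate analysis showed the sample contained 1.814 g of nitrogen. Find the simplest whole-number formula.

mol C = 39.9 / 44.01 = 0.9066; mass C = 0.9066 × 12.01 = 10.89 g
mol H = 2 × (5.835 / 18.02) = 0.6476; mass H = 0.6476 × 1.008 = 0.6528 g
mol N = 1.814 / 14.01 = 0.1295
mass O = 17.5 − (13.36) = 4.145 g → mol O = 0.2590
Smallest is N at 0.1295 mol; normalising gives C 7.002, H 5.002, N 1.000, O 2.001
Ratio ≈ 7:5:1:2, so the empirical formula is C7H5NO2

C7H5NO2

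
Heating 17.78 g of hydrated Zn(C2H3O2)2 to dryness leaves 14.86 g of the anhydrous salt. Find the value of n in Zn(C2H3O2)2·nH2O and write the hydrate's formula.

Zn(C2H3O2)2·2H2O

Mass of water lost = 17.78 − 14.86 = 2.92 g → 2.92 / 18.02 = 0.162 mol H2O
Molar mass of Zn(C2H3O2)2 = 183.47 g/mol → mol Zn(C2H3O2)2 = 14.86 / 183.47 = 0.081
n = 0.162 / 0.081 = 2.00 ≈ 2 → Zn(C2H3O2)2·2H2O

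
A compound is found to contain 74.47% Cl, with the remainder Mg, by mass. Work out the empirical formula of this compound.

Cl2Mg

Assume 100 g: 74.47 g Cl, 25.53 g Mg.
n(Cl) = 74.47/35.45 = 2.101, n(Mg) = 25.53/24.31 = 1.05
Divide by the smallest (1.05 mol Mg): Cl 2.000, Mg 1.000
≈ 2:1 → Cl2Mg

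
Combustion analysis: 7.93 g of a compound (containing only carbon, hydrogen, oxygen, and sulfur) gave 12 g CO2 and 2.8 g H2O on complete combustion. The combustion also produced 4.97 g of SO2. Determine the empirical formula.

mol C = 12 / 44.01 = 0.2727; mass C = 0.2727 × 12.01 = 3.275 g
mol H = 2 × (2.8 / 18.02) = 0.3108; mass H = 0.3108 × 1.008 = 0.3133 g
mol S = 4.97 / 64.07 = 0.07757; mass S = 2.488 g
mass O = 7.93 − (6.076) = 1.854 g → mol O = 0.1159
Divide by the smallest (0.07757 mol S): C 3.515, H 4.006, O 1.494, S 1.000
×2: C 7.03, H 8.01, O 2.99, S 2.00 → C7H8O3S2

C7H8O3S2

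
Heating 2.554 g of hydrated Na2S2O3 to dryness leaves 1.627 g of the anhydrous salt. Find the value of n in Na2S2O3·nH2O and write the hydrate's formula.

Mass of water lost = 2.554 − 1.627 = 0.927 g → 0.927 / 18.02 = 0.05144 mol H2O
Molar mass of Na2S2O3 = 158.12 g/mol → mol Na2S2O3 = 1.627 / 158.12 = 0.01029
n = 0.05144 / 0.01029 = 5.00 ≈ 5 → Na2S2O3·5H2O

Na2S2O3·5H2O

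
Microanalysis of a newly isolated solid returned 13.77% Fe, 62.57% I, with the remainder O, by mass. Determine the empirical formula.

Assume 100 g: 13.77 g Fe, 62.57 g I, 23.66 g O.
Moles — Fe: 13.77 / 55.85 = 0.2466 mol; I: 62.57 / 126.90 = 0.4931 mol; O: 23.66 / 16.00 = 1.479 mol
Divide by the smallest (0.2466 mol Fe): Fe 1.000, I 2.000, O 5.998
≈ 1:2:6 → FeI2O6

FeI2O6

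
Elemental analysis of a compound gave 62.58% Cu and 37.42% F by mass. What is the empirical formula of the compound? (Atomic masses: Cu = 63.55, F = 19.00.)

Assume 100 g: 62.58 g Cu, 37.42 g F.
Moles — Cu: 62.58 / 63.55 = 0.9847 mol; F: 37.42 / 19.00 = 1.969 mol
Ratios (÷ 0.9847): Cu 1.000, F 2.000
→ CuF2

CuF2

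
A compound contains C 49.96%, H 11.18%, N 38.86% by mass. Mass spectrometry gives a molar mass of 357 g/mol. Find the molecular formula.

Assume 100 g: 49.96 g C, 11.18 g H, 38.86 g N.
Moles — C: 49.96 / 12.01 = 4.16 mol; H: 11.18 / 1.008 = 11.09 mol; N: 38.86 / 14.01 = 2.774 mol
Smallest is N at 2.774 mol; normalising gives C 1.500, H 3.999, N 1.000
Scaling by 2: C 3.00, H 8.00, N 2.00 → C3H8N2
Empirical-formula mass = 72.11 g/mol
n = 357 / 72.11 = 4.95 ≈ 5
Molecular formula = (C3H8N2)×5 = C15H40N10

C15H40N10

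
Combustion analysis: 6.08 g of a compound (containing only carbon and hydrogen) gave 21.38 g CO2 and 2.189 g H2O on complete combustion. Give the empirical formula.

mol C = 21.38 / 44.01 = 0.4858; mass C = 0.4858 × 12.01 = 5.834 g
mol H = 2 × (2.189 / 18.02) = 0.2430; mass H = 0.2430 × 1.008 = 0.2449 g
Divide by the smallest (0.243 mol H): C 2.000, H 1.000
→ C2H

C2H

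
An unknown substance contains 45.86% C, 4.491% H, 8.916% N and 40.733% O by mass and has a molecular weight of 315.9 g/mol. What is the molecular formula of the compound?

Assume 100 g: 45.86 g C, 4.491 g H, 8.916 g N, 40.733 g O.
Moles — C: 45.86 / 12.01 = 3.818 mol; H: 4.491 / 1.008 = 4.455 mol; N: 8.916 / 14.01 = 0.6364 mol; O: 40.733 / 16.00 = 2.546 mol
Ratios (÷ 0.6364): C 6.000, H 7.001, N 1.000, O 4.000
Ratio ≈ 6:7:1:4, so the empirical formula is C6H7NO4
Empirical-formula mass = 157.13 g/mol
n = 315.9 / 157.13 = 2.01 ≈ 2
Molecular formula = (C6H7NO4)×2 = C12H14N2O8

C12H14N2O8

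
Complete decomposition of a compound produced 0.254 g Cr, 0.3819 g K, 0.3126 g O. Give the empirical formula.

n(Cr) = 0.254/52.00 = 0.004885, n(K) = 0.3819/39.10 = 0.009767, n(O) = 0.3126/16.00 = 0.01954
Smallest is Cr at 0.004885 mol; normalising gives Cr 1.000, K 2.000, O 4.000
≈ 1:2:4 → CrK2O4

CrK2O4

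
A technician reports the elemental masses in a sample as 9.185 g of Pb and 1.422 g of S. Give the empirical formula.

PbS

n(Pb) = 9.185/207.2 = 0.04433, n(S) = 1.422/32.07 = 0.04434
Divide by the smallest (0.04433 mol Pb): Pb 1.000, S 1.000
→ PbS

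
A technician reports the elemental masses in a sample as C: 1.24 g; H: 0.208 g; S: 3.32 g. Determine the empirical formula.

C: 1.24 g ÷ 12.01 g/mol = 0.1032 mol
H: 0.208 g ÷ 1.008 g/mol = 0.2063 mol
S: 3.32 g ÷ 32.07 g/mol = 0.1035 mol
Ratios (÷ 0.1032): C 1.000, H 1.999, S 1.003
→ CH2S

CH2S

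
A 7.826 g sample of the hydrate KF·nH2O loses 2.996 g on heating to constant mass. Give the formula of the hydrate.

Mass of anhydrous KF = 7.826 − 2.996 = 4.83 g
mol H2O = 2.996 / 18.02 = 0.1663
Molar mass of KF = 58.10 g/mol → mol KF = 4.83 / 58.10 = 0.08313
n = 0.1663 / 0.08313 = 2.00 ≈ 2 → KF·2H2O

KF·2H2O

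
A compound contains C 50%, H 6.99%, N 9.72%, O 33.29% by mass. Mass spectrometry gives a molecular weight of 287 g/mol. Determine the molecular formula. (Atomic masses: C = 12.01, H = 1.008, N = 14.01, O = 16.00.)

C12H20N2O6

Assume 100 g: 50 g C, 6.99 g H, 9.72 g N, 33.29 g O.
C: 50 g ÷ 12.01 g/mol = 4.163 mol
H: 6.99 g ÷ 1.008 g/mol = 6.935 mol
N: 9.72 g ÷ 14.01 g/mol = 0.6938 mol
O: 33.29 g ÷ 16.00 g/mol = 2.081 mol
Smallest is N at 0.6938 mol; normalising gives C 6.001, H 9.995, N 1.000, O 2.999
Ratio ≈ 6:10:1:3, so the empirical formula is C6H10NO3
Empirical-formula mass = 144.15 g/mol
n = 287 / 144.15 = 1.99 ≈ 2
Molecular formula = (C6H10NO3)×2 = C12H20N2O6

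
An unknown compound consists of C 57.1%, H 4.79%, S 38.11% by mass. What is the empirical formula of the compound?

Assume 100 g: 57.1 g C, 4.79 g H, 38.11 g S.
C: 57.1 g ÷ 12.01 g/mol = 4.754 mol
H: 4.79 g ÷ 1.008 g/mol = 4.752 mol
S: 38.11 g ÷ 32.07 g/mol = 1.188 mol
Smallest is S at 1.188 mol; normalising gives C 4.001, H 3.999, S 1.000
→ C4H4S

C4H4S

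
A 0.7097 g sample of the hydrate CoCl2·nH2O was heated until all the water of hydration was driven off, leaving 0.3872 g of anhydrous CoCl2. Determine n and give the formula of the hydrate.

CoCl2·6H2O

Mass of water lost = 0.7097 − 0.3872 = 0.3225 g → 0.3225 / 18.02 = 0.0179 mol H2O
Molar mass of CoCl2 = 129.83 g/mol → mol CoCl2 = 0.3872 / 129.83 = 0.002982
n = 0.0179 / 0.002982 = 6.00 ≈ 6 → CoCl2·6H2O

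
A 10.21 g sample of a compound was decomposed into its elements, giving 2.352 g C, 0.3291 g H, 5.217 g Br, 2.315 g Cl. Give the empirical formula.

C3H5BrCl

C: 2.352 g ÷ 12.01 g/mol = 0.1958 mol
H: 0.3291 g ÷ 1.008 g/mol = 0.3265 mol
Br: 5.217 g ÷ 79.90 g/mol = 0.06529 mol
Cl: 2.315 g ÷ 35.45 g/mol = 0.0653 mol
Divide by the smallest (0.06529 mol Br): C 2.999, H 5.000, Br 1.000, Cl 1.000
Ratio ≈ 3:5:1:1, so the empirical formula is C3H5BrCl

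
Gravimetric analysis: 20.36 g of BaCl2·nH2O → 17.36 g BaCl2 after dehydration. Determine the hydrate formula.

Mass of water lost = 20.36 − 17.36 = 3 g → 3 / 18.02 = 0.1665 mol H2O
Molar mass of BaCl2 = 208.23 g/mol → mol BaCl2 = 17.36 / 208.23 = 0.08337
n = 0.1665 / 0.08337 = 2.00 ≈ 2 → BaCl2·2H2O

BaCl2·2H2O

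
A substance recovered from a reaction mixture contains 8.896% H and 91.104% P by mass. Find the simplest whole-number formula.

Assume 100 g: 8.896 g H, 91.104 g P.
n(H) = 8.896/1.008 = 8.825, n(P) = 91.104/30.97 = 2.942
Divide by the smallest (2.942 mol P): H 3.000, P 1.000
→ H3P

H3P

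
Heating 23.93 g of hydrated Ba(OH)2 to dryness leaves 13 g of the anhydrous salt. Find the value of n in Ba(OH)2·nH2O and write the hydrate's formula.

Mass of water lost = 23.93 − 13 = 10.93 g → 10.93 / 18.02 = 0.6065 mol H2O
Molar mass of Ba(OH)2 = 171.35 g/mol → mol Ba(OH)2 = 13 / 171.35 = 0.07587
n = 0.6065 / 0.07587 = 7.99 ≈ 8 → Ba(OH)2·8H2O

Ba(OH)2·8H2O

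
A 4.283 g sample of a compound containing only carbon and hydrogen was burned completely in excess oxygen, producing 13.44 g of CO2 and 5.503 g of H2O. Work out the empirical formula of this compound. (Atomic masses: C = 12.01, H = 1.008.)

mol C = 13.44 / 44.01 = 0.3054; mass C = 0.3054 × 12.01 = 3.668 g
mol H = 2 × (5.503 / 18.02) = 0.6108; mass H = 0.6108 × 1.008 = 0.6157 g
Divide by the smallest (0.3054 mol C): C 1.000, H 2.000
≈ 1:2 → CH2

CH2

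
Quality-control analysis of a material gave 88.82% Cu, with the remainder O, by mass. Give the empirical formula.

Cu2O

Assume 100 g: 88.82 g Cu, 11.18 g O.
Moles — Cu: 88.82 / 63.55 = 1.398 mol; O: 11.18 / 16.00 = 0.6987 mol
Divide by the smallest (0.6987 mol O): Cu 2.000, O 1.000
→ Cu2O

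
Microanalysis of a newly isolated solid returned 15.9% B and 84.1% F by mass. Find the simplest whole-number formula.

BF3

Assume 100 g: 15.9 g B, 84.1 g F.
n(B) = 15.9/10.81 = 1.471, n(F) = 84.1/19.00 = 4.426
Smallest is B at 1.471 mol; normalising gives B 1.000, F 3.009
≈ 1:3 → BF3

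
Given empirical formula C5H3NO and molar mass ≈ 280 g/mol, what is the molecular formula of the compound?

C15H9N3O3

Empirical-formula mass = 93.08 g/mol
n = 280 / 93.08 = 3.01 ≈ 3
Molecular formula = (C5H3NO)3 = C15H9N3O3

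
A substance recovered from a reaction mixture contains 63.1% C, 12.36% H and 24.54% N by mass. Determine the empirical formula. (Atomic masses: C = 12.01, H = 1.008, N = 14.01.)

Assume 100 g: 63.1 g C, 12.36 g H, 24.54 g N.
Moles — C: 63.1 / 12.01 = 5.254 mol; H: 12.36 / 1.008 = 12.26 mol; N: 24.54 / 14.01 = 1.752 mol
Divide by the smallest (1.752 mol N): C 3.000, H 7.000, N 1.000
≈ 3:7:1 → C3H7N

C3H7N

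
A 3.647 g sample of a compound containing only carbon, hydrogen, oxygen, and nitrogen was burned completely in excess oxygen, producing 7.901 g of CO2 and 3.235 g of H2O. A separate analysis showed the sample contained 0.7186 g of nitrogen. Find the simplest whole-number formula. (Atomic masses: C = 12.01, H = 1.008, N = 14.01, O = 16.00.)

C7H14N2O

mol C = 7.901 / 44.01 = 0.1795; mass C = 0.1795 × 12.01 = 2.156 g
mol H = 2 × (3.235 / 18.02) = 0.3590; mass H = 0.3590 × 1.008 = 0.3619 g
mol N = 0.7186 / 14.01 = 0.05129
mass O = 3.647 − (3.237) = 0.4104 g → mol O = 0.02565
Divide by the smallest (0.02565 mol O): C 7.000, H 13.999, N 2.000, O 1.000
→ C7H14N2O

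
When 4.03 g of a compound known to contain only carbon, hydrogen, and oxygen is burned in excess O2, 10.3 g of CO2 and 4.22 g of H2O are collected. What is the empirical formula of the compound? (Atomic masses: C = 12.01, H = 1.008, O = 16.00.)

mol C = 10.3 / 44.01 = 0.2340; mass C = 0.2340 × 12.01 = 2.811 g
mol H = 2 × (4.22 / 18.02) = 0.4684; mass H = 0.4684 × 1.008 = 0.4721 g
mass O = 4.03 − (3.283) = 0.7471 g → mol O = 0.04669
Divide by the smallest (0.04669 mol O): C 5.012, H 10.031, O 1.000
≈ 5:10:1 → C5H10O

C5H10O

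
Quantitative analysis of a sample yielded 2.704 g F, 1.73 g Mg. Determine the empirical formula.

F: 2.704 g ÷ 19.00 g/mol = 0.1423 mol
Mg: 1.73 g ÷ 24.31 g/mol = 0.07116 mol
Divide by the smallest (0.07116 mol Mg): F 2.000, Mg 1.000
→ F2Mg

F2Mg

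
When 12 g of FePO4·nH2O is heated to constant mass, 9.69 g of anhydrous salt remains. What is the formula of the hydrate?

Mass of water lost = 12 − 9.69 = 2.31 g → 2.31 / 18.02 = 0.1282 mol H2O
Molar mass of FePO4 = 150.82 g/mol → mol FePO4 = 9.69 / 150.82 = 0.06425
n = 0.1282 / 0.06425 = 2.00 ≈ 2 → FePO4·2H2O

FePO4·2H2O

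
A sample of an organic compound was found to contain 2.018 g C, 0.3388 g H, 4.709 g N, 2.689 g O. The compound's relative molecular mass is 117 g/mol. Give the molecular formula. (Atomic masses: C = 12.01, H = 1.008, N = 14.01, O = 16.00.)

C2H4N4O2

n(C) = 2.018/12.01 = 0.168, n(H) = 0.3388/1.008 = 0.3361, n(N) = 4.709/14.01 = 0.3361, n(O) = 2.689/16.00 = 0.1681
Divide by the smallest (0.168 mol C): C 1.000, H 2.000, N 2.000, O 1.000
Ratio ≈ 1:2:2:1, so the empirical formula is CH2N2O
Empirical-formula mass = 58.05 g/mol
n = 117 / 58.05 = 2.02 ≈ 2
Molecular formula = (CH2N2O)×2 = C2H4N4O2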